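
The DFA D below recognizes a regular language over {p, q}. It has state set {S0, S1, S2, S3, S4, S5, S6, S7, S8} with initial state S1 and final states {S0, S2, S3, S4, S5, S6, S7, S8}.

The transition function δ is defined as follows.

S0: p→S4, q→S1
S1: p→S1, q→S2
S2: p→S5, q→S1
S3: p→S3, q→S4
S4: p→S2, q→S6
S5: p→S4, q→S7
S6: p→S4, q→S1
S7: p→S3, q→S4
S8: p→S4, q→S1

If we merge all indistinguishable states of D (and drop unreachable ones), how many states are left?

First remove the unreachable states {S0,S8}; 7 states remain.
P0 = {S2,S3,S4,S5,S6,S7} | {S1}.
On input q, block {S2,S3,S4,S5,S6,S7} splits into {S3,S4,S5,S7} and {S2,S6}.
Split {S3,S4,S5,S7} by δ(·,p) → {S3,S5,S7} and {S4}.
On input p, block {S3,S5,S7} splits into {S3,S7} and {S5}.
Refine {S2,S6} on symbol p: members go to different blocks, giving {S2} and {S6}.
The partition is now stable with 6 blocks: {S3,S7} | {S1} | {S2} | {S4} | {S5} | {S6}.

6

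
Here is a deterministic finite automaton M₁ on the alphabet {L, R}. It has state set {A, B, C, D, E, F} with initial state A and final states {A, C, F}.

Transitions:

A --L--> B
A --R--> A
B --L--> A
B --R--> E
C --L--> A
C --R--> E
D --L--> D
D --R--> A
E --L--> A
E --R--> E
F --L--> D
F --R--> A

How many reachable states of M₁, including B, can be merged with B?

2

States {C,D,F} cannot be reached from the start state, so discard them.
Initial partition by acceptance: {A} | {B,E}.
No further refinement is possible. Final partition (2 blocks): {A} | {B,E}.
The equivalence class containing B is {B,E}, of size 2.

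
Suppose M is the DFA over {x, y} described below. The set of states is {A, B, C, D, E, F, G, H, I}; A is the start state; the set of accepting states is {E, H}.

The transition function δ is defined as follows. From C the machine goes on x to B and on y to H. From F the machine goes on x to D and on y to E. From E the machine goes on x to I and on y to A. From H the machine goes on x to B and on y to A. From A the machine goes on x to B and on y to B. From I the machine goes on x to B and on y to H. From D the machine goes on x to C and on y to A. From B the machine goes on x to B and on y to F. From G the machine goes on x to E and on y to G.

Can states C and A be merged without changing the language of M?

No

States {G} cannot be reached from the start state, so discard them.
P0 = {E,H} | {A,B,C,D,F,I}.
On input y, block {A,B,C,D,F,I} splits into {A,B,D} and {C,F,I}.
Refine {E,H} on symbol x: members go to different blocks, giving {E} and {H}.
On input x, block {A,B,D} splits into {A,B} and {D}.
Split {A,B} by δ(·,y) → {A} and {B}.
Refine {C,F,I} on symbol x: members go to different blocks, giving {C,I} and {F}.
The partition is now stable with 7 blocks: {E} | {A} | {C,I} | {H} | {D} | {B} | {F}.
C and A end up in different blocks, so they are distinguishable. For instance, the string 'y' is accepted from only C.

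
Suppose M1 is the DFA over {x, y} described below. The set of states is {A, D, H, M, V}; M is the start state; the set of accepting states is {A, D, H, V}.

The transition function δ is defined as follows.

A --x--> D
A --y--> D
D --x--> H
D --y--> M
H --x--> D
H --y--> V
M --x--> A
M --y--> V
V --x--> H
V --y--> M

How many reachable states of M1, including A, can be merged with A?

2

Start with accepting vs non-accepting: {A,D,H,V} | {M}.
On input y, block {A,D,H,V} splits into {A,H} and {D,V}.
The partition is now stable with 3 blocks: {A,H} | {M} | {D,V}.
The equivalence class containing A is {A,H}, of size 2.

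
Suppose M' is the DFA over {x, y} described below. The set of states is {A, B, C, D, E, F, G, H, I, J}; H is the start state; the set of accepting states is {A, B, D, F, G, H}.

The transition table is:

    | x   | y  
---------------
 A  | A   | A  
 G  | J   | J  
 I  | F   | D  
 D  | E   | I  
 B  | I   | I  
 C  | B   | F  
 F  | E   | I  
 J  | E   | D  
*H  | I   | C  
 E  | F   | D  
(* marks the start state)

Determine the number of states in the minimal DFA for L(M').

First remove the unreachable states {A,G,J}; 7 states remain.
Initial partition by acceptance: {B,D,F,H} | {C,E,I}.
The partition is now stable with 2 blocks: {B,D,F,H} | {C,E,I}.

2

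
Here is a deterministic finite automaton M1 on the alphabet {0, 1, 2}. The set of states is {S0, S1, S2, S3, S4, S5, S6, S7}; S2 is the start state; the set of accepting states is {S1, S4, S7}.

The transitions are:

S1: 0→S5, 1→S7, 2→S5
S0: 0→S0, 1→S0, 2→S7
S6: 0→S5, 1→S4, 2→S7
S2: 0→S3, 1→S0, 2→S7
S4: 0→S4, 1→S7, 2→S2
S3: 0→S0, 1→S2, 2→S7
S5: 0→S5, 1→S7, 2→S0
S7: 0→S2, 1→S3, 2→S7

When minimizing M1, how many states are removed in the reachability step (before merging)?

4

Starting at S2 and following transitions, the reachable set is {S0, S2, S3, S7}. That leaves S1, S4, S5, S6 unreachable — 4 in total.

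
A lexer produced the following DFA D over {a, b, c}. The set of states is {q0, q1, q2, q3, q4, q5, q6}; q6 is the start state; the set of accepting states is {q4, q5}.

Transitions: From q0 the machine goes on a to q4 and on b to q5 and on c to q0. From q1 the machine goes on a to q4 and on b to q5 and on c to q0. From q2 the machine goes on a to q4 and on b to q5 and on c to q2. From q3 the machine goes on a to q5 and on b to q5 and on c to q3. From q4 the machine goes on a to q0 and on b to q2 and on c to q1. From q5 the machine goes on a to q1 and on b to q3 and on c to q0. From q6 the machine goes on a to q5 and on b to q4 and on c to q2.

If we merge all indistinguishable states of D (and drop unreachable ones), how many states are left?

All states are reachable from the start state.
Start with accepting vs non-accepting: {q4,q5} | {q0,q1,q2,q3,q6}.
No further refinement is possible. Final partition (2 blocks): {q4,q5} | {q0,q1,q2,q3,q6}.

2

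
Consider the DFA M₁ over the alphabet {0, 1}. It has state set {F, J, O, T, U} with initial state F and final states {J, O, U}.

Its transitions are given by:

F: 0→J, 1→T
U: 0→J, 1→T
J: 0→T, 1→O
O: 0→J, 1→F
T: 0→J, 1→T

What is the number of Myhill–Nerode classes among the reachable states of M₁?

3

Reachable states from the start: {F,J,O,T}. Unreachable: {U} — drop them.
Initial partition by acceptance: {J,O} | {F,T}.
Split {J,O} by δ(·,0) → {O} and {J}.
Stable partition: {O} | {F,T} | {J} — 3 equivalence classes.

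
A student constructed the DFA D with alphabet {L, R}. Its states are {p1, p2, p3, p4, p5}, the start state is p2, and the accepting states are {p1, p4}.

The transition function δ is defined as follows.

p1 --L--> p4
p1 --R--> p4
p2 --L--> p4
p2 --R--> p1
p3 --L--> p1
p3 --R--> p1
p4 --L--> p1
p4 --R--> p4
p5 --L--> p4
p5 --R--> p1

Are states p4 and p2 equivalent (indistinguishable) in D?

No

Reachable states from the start: {p1,p2,p4}. Unreachable: {p3,p5} — drop them.
Start with accepting vs non-accepting: {p1,p4} | {p2}.
Stable partition: {p1,p4} | {p2} — 2 equivalence classes.
p4 and p2 end up in different blocks, so they are distinguishable. For instance, the string 'ε' is accepted from only p4.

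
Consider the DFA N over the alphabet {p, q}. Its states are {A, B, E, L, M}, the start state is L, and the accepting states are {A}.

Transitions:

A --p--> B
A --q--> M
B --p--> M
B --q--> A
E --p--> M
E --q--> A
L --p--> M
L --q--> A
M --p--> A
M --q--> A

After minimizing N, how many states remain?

Reachable states from the start: {A,B,L,M}. Unreachable: {E} — drop them.
Initial partition by acceptance: {A} | {B,L,M}.
Refine {B,L,M} on symbol p: members go to different blocks, giving {B,L} and {M}.
Stable partition: {A} | {B,L} | {M} — 3 equivalence classes.

3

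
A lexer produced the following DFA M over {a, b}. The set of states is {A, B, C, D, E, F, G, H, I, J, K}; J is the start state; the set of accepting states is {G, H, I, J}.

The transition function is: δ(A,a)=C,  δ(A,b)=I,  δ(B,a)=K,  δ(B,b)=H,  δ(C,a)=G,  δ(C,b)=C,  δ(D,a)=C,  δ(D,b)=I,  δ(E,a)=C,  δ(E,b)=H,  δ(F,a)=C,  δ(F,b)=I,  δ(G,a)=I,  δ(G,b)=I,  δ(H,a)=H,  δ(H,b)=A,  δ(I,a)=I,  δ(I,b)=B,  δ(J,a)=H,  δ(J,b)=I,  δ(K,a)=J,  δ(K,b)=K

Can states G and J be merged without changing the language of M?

Reachable states from the start: {A,B,C,G,H,I,J,K}. Unreachable: {D,E,F} — drop them.
Start with accepting vs non-accepting: {G,H,I,J} | {A,B,C,K}.
On input b, block {G,H,I,J} splits into {G,J} and {H,I}.
Refine {A,B,C,K} on symbol a: members go to different blocks, giving {A,B} and {C,K}.
No further refinement is possible. Final partition (4 blocks): {G,J} | {A,B} | {H,I} | {C,K}.
G and J lie in the same block of the stable partition, so they are equivalent — no string distinguishes them.

Yes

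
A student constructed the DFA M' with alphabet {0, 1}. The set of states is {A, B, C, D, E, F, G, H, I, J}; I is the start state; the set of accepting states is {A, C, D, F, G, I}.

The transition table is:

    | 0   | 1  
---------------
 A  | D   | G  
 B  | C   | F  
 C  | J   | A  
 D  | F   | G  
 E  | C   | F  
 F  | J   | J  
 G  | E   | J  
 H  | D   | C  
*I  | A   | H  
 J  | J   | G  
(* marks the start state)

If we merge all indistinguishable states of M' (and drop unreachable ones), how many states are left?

First remove the unreachable states {B}; 9 states remain.
Initial partition by acceptance: {A,C,D,F,G,I} | {E,H,J}.
Refine {A,C,D,F,G,I} on symbol 0: members go to different blocks, giving {A,D,I} and {C,F,G}.
Refine {A,D,I} on symbol 0: members go to different blocks, giving {A,I} and {D}.
Refine {A,I} on symbol 0: members go to different blocks, giving {A} and {I}.
Split {E,H,J} by δ(·,0) → {E} and {H} and {J}.
Refine {C,F,G} on symbol 0: members go to different blocks, giving {C,F} and {G}.
Refine {C,F} on symbol 1: members go to different blocks, giving {C} and {F}.
Stable partition: {A} | {E} | {C} | {D} | {I} | {H} | {J} | {G} | {F} — 9 equivalence classes.

9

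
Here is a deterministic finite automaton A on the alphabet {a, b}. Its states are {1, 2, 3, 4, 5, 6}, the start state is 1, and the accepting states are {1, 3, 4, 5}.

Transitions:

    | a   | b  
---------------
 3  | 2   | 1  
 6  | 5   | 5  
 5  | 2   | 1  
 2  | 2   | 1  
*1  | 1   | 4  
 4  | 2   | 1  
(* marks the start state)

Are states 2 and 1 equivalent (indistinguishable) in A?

Reachable states from the start: {1,2,4}. Unreachable: {3,5,6} — drop them.
Initial partition by acceptance: {1,4} | {2}.
Split {1,4} by δ(·,a) → {1} and {4}.
The partition is now stable with 3 blocks: {1} | {2} | {4}.
2 and 1 end up in different blocks, so they are distinguishable. For instance, the string 'ε' is accepted from only 1.

No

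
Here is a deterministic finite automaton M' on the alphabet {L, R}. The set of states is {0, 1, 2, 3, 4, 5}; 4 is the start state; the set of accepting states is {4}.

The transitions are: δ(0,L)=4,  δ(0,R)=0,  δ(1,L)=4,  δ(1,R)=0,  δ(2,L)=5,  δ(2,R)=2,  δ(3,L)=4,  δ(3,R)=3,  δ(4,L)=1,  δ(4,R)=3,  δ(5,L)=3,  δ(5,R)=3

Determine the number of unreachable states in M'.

Starting at 4 and following transitions, the reachable set is {0, 1, 3, 4}. That leaves 2, 5 unreachable — 2 in total.

2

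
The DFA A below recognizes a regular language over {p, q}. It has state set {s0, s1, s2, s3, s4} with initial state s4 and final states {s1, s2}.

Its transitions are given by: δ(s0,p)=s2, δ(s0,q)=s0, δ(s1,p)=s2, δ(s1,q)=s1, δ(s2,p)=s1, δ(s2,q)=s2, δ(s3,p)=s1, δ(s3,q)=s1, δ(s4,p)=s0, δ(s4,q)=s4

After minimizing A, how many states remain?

3

States {s3} cannot be reached from the start state, so discard them.
Start with accepting vs non-accepting: {s1,s2} | {s0,s4}.
Split {s0,s4} by δ(·,p) → {s0} and {s4}.
The partition is now stable with 3 blocks: {s1,s2} | {s0} | {s4}.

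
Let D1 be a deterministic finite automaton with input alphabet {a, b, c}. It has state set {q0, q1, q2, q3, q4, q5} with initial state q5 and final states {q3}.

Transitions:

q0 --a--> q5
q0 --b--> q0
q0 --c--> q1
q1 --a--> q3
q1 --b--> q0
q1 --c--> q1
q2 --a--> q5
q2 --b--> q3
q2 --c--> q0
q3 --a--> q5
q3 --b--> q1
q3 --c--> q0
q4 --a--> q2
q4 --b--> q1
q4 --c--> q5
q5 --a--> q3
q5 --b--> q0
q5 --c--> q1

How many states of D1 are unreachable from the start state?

Starting at q5 and following transitions, the reachable set is {q0, q1, q3, q5}. That leaves q2, q4 unreachable — 2 in total.

2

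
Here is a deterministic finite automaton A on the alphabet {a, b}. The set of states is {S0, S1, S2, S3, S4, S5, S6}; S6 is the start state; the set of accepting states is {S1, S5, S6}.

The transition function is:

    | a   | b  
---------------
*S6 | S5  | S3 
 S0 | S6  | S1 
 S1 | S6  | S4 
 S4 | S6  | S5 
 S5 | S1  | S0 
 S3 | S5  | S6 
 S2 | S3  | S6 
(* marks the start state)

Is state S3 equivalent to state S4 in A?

Yes

Reachable states from the start: {S0,S1,S3,S4,S5,S6}. Unreachable: {S2} — drop them.
P0 = {S1,S5,S6} | {S0,S3,S4}.
No further refinement is possible. Final partition (2 blocks): {S1,S5,S6} | {S0,S3,S4}.
S3 and S4 lie in the same block of the stable partition, so they are equivalent — no string distinguishes them.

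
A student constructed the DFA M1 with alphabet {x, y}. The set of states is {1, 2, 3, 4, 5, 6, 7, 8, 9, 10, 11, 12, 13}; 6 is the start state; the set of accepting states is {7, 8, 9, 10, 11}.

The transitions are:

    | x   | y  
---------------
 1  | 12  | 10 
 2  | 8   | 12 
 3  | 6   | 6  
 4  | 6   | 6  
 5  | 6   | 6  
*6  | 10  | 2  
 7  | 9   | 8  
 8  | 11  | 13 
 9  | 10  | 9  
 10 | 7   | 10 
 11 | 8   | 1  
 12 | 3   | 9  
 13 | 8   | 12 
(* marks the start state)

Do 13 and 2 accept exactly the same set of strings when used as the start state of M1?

Yes

Reachable states from the start: {1,2,3,6,7,8,9,10,11,12,13}. Unreachable: {4,5} — drop them.
Initial partition by acceptance: {7,8,9,10,11} | {1,2,3,6,12,13}.
On input y, block {7,8,9,10,11} splits into {7,9,10} and {8,11}.
Split {7,9,10} by δ(·,y) → {9,10} and {7}.
Refine {9,10} on symbol x: members go to different blocks, giving {9} and {10}.
Refine {1,2,3,6,12,13} on symbol x: members go to different blocks, giving {1,3,12} and {2,13} and {6}.
Refine {1,3,12} on symbol x: members go to different blocks, giving {1,12} and {3}.
On input x, block {1,12} splits into {1} and {12}.
On input y, block {8,11} splits into {8} and {11}.
Stable partition: {9} | {1} | {8} | {7} | {10} | {2,13} | {6} | {3} | {12} | {11} — 10 equivalence classes.
13 and 2 lie in the same block of the stable partition, so they are equivalent — no string distinguishes them.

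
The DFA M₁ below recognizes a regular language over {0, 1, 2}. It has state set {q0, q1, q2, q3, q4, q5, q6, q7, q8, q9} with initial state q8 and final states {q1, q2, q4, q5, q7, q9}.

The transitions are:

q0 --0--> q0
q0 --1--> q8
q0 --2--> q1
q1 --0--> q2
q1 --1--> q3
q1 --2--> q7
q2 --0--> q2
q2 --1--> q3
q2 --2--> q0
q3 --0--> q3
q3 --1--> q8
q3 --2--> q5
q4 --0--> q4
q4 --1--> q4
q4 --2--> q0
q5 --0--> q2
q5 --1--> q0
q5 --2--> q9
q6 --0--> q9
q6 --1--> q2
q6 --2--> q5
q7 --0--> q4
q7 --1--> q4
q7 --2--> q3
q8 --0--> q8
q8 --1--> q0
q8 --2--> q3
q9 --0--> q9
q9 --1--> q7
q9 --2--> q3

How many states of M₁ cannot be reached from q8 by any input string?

1

BFS from q8 reaches {q0, q1, q2, q3, q4, q5, q7, q8, q9}; the 1 state(s) q6 are never visited.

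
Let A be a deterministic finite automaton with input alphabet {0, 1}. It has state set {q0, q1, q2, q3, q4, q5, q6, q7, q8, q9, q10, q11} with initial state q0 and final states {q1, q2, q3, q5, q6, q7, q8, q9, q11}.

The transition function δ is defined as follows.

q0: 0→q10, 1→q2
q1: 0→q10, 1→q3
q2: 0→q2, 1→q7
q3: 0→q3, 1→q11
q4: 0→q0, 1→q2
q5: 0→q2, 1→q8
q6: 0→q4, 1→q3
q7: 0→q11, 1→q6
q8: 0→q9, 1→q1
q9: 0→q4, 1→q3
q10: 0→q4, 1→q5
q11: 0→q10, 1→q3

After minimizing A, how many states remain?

Every state is reachable, so we keep all 12.
Initial partition by acceptance: {q1,q2,q3,q5,q6,q7,q8,q9,q11} | {q0,q4,q10}.
Split {q1,q2,q3,q5,q6,q7,q8,q9,q11} by δ(·,0) → {q2,q3,q5,q7,q8} and {q1,q6,q9,q11}.
Refine {q2,q3,q5,q7,q8} on symbol 0: members go to different blocks, giving {q2,q3,q5} and {q7,q8}.
Refine {q2,q3,q5} on symbol 1: members go to different blocks, giving {q2,q5} and {q3}.
The partition is now stable with 5 blocks: {q2,q5} | {q0,q4,q10} | {q1,q6,q9,q11} | {q7,q8} | {q3}.

5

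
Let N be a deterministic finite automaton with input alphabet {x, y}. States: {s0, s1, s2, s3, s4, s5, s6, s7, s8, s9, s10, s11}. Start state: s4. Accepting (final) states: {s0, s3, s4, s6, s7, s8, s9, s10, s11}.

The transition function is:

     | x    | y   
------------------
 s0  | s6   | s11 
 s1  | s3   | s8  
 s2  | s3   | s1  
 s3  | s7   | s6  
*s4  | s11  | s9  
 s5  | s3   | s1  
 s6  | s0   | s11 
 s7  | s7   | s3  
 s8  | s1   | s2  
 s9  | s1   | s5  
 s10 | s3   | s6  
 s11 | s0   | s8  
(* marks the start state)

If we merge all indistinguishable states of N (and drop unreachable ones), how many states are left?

First remove the unreachable states {s10}; 11 states remain.
Initial partition by acceptance: {s0,s3,s4,s6,s7,s8,s9,s11} | {s1,s2,s5}.
Refine {s0,s3,s4,s6,s7,s8,s9,s11} on symbol x: members go to different blocks, giving {s0,s3,s4,s6,s7,s11} and {s8,s9}.
On input y, block {s0,s3,s4,s6,s7,s11} splits into {s0,s3,s6,s7} and {s4,s11}.
Split {s0,s3,s6,s7} by δ(·,y) → {s0,s6} and {s3,s7}.
Split {s1,s2,s5} by δ(·,y) → {s2,s5} and {s1}.
Refine {s4,s11} on symbol x: members go to different blocks, giving {s4} and {s11}.
Split {s3,s7} by δ(·,y) → {s3} and {s7}.
Stable partition: {s0,s6} | {s2,s5} | {s8,s9} | {s4} | {s3} | {s1} | {s11} | {s7} — 8 equivalence classes.

8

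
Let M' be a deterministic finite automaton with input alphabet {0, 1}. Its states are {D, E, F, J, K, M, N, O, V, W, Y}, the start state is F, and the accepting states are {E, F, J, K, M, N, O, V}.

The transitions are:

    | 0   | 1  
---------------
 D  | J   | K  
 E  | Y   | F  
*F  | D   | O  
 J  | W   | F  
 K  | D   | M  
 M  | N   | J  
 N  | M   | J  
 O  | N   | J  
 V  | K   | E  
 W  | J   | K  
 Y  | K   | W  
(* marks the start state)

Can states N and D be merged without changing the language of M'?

No

First remove the unreachable states {E,V,Y}; 8 states remain.
P0 = {F,J,K,M,N,O} | {D,W}.
Refine {F,J,K,M,N,O} on symbol 0: members go to different blocks, giving {M,N,O} and {F,J,K}.
On input 1, block {F,J,K} splits into {F,K} and {J}.
Stable partition: {M,N,O} | {D,W} | {F,K} | {J} — 4 equivalence classes.
N and D end up in different blocks, so they are distinguishable. For instance, the string 'ε' is accepted from only N.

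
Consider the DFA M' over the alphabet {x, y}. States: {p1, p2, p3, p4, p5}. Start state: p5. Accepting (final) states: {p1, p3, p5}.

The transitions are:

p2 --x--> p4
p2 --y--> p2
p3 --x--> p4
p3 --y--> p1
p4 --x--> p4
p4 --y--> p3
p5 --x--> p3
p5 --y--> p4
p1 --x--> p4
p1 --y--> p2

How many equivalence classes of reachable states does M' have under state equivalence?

5

All states are reachable from the start state.
Start with accepting vs non-accepting: {p1,p3,p5} | {p2,p4}.
On input x, block {p1,p3,p5} splits into {p1,p3} and {p5}.
On input y, block {p1,p3} splits into {p1} and {p3}.
On input y, block {p2,p4} splits into {p2} and {p4}.
Stable partition: {p1} | {p2} | {p5} | {p3} | {p4} — 5 equivalence classes.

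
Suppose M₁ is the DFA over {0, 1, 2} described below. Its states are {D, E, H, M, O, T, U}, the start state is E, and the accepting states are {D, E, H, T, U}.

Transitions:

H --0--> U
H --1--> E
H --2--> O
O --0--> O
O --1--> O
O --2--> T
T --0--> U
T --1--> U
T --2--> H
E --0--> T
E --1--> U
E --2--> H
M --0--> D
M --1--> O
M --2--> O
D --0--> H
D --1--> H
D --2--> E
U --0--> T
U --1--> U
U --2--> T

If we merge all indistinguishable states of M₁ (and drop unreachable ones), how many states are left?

States {D,M} cannot be reached from the start state, so discard them.
P0 = {E,H,T,U} | {O}.
Split {E,H,T,U} by δ(·,2) → {E,T,U} and {H}.
Refine {E,T,U} on symbol 2: members go to different blocks, giving {E,T} and {U}.
Split {E,T} by δ(·,0) → {E} and {T}.
The partition is now stable with 5 blocks: {E} | {O} | {H} | {U} | {T}.

5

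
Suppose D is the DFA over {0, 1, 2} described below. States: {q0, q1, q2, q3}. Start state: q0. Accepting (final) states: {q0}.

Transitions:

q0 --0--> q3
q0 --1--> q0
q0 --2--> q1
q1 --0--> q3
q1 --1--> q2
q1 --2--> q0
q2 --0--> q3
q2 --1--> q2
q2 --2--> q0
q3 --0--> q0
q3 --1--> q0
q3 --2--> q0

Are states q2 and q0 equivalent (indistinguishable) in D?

All states are reachable from the start state.
Initial partition by acceptance: {q0} | {q1,q2,q3}.
Split {q1,q2,q3} by δ(·,0) → {q1,q2} and {q3}.
The partition is now stable with 3 blocks: {q0} | {q1,q2} | {q3}.
q2 and q0 end up in different blocks, so they are distinguishable. For instance, the string 'ε' is accepted from only q0.

No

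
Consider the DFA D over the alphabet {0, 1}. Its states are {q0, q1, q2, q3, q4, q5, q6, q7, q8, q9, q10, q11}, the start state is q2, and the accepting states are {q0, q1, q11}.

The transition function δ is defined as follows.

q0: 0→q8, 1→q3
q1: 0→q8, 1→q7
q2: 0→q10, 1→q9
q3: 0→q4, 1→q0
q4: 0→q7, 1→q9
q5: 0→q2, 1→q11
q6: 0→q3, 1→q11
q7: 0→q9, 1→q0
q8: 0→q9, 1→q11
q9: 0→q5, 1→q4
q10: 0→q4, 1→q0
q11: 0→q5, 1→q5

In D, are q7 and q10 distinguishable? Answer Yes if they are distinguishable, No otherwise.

No

Reachable states from the start: {q0,q2,q3,q4,q5,q7,q8,q9,q10,q11}. Unreachable: {q1,q6} — drop them.
P0 = {q0,q11} | {q2,q3,q4,q5,q7,q8,q9,q10}.
On input 1, block {q2,q3,q4,q5,q7,q8,q9,q10} splits into {q3,q5,q7,q8,q10} and {q2,q4,q9}.
The partition is now stable with 3 blocks: {q0,q11} | {q3,q5,q7,q8,q10} | {q2,q4,q9}.
q7 and q10 lie in the same block of the stable partition, so they are equivalent — no string distinguishes them.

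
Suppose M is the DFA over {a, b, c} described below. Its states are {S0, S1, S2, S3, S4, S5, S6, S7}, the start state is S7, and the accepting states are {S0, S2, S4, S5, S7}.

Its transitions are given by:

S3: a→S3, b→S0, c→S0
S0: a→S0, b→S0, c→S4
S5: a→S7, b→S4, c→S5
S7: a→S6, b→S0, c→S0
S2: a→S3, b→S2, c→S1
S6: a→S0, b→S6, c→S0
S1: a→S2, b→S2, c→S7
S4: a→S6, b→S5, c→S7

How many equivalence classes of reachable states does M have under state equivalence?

5

Reachable states from the start: {S0,S4,S5,S6,S7}. Unreachable: {S1,S2,S3} — drop them.
P0 = {S0,S4,S5,S7} | {S6}.
Split {S0,S4,S5,S7} by δ(·,a) → {S0,S5} and {S4,S7}.
Refine {S0,S5} on symbol a: members go to different blocks, giving {S0} and {S5}.
On input b, block {S4,S7} splits into {S4} and {S7}.
No further refinement is possible. Final partition (5 blocks): {S0} | {S6} | {S4} | {S5} | {S7}.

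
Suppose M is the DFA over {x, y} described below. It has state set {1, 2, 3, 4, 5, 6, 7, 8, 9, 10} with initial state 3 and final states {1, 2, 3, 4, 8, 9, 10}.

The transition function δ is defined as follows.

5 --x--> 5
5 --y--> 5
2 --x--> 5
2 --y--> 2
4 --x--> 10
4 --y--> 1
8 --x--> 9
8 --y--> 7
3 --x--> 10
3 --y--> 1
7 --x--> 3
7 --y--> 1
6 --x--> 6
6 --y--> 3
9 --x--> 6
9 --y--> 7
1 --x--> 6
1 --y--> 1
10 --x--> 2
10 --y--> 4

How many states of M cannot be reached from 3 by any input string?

3

No path from 3 leads to 7, 8, 9; the other 7 states are all reachable.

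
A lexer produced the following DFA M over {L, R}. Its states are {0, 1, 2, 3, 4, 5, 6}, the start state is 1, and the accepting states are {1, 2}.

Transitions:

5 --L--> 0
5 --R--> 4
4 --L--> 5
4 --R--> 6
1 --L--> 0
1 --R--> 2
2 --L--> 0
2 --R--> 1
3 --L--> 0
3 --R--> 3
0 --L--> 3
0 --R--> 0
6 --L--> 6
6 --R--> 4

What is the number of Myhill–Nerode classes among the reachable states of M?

2

States {4,5,6} cannot be reached from the start state, so discard them.
Start with accepting vs non-accepting: {1,2} | {0,3}.
Stable partition: {1,2} | {0,3} — 2 equivalence classes.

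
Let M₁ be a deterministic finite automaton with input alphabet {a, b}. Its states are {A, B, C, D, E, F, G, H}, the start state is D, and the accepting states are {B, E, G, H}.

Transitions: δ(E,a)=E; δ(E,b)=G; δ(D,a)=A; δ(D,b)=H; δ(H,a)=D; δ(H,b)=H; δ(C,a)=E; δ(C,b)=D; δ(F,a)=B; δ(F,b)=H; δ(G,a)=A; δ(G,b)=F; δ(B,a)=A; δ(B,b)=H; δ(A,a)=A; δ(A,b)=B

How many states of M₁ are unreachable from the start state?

4

Starting at D and following transitions, the reachable set is {A, B, D, H}. That leaves C, E, F, G unreachable — 4 in total.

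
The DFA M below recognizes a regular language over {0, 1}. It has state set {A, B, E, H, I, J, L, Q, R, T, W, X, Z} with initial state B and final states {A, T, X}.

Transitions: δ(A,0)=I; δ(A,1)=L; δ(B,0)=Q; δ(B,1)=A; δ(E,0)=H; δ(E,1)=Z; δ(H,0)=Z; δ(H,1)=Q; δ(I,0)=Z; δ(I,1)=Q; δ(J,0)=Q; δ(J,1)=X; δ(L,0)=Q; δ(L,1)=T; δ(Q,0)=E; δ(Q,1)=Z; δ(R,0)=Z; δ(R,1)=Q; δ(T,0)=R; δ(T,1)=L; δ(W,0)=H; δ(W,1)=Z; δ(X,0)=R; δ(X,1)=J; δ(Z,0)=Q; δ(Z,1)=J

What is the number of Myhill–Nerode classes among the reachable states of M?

6

First remove the unreachable states {W}; 12 states remain.
Start with accepting vs non-accepting: {A,T,X} | {B,E,H,I,J,L,Q,R,Z}.
Refine {B,E,H,I,J,L,Q,R,Z} on symbol 1: members go to different blocks, giving {E,H,I,Q,R,Z} and {B,J,L}.
On input 1, block {E,H,I,Q,R,Z} splits into {E,H,I,Q,R} and {Z}.
Split {E,H,I,Q,R} by δ(·,0) → {H,I,R} and {E,Q}.
Refine {E,Q} on symbol 0: members go to different blocks, giving {Q} and {E}.
Stable partition: {A,T,X} | {H,I,R} | {B,J,L} | {Z} | {Q} | {E} — 6 equivalence classes.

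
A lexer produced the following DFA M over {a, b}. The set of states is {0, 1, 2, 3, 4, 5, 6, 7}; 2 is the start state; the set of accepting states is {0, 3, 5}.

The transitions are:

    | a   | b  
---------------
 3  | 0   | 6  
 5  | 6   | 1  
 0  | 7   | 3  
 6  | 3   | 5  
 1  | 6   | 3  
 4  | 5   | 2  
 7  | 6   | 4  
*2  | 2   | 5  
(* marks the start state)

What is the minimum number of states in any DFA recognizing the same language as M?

Every state is reachable, so we keep all 8.
P0 = {0,3,5} | {1,2,4,6,7}.
Split {0,3,5} by δ(·,a) → {0,5} and {3}.
On input b, block {0,5} splits into {0} and {5}.
Refine {1,2,4,6,7} on symbol a: members go to different blocks, giving {1,2,7} and {4} and {6}.
On input a, block {1,2,7} splits into {1,7} and {2}.
On input b, block {1,7} splits into {1} and {7}.
No further refinement is possible. Final partition (8 blocks): {0} | {1} | {3} | {5} | {4} | {6} | {2} | {7}.

8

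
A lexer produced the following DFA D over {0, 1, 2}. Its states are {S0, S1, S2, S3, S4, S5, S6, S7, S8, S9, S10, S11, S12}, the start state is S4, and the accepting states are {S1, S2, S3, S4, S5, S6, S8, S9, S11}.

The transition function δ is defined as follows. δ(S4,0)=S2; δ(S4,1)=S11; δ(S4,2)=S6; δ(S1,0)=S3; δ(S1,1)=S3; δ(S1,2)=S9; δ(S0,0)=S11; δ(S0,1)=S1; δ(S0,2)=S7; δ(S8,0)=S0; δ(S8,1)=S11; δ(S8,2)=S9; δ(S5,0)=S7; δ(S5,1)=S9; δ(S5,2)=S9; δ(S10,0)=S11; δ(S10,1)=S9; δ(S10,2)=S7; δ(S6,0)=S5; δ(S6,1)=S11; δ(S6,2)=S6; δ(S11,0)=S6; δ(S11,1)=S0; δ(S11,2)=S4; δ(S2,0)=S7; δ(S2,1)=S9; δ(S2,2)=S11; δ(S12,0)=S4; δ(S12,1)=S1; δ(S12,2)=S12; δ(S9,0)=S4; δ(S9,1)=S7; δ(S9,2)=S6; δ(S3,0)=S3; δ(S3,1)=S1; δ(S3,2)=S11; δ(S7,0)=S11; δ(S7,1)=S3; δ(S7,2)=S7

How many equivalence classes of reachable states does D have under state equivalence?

5

Reachable states from the start: {S0,S1,S2,S3,S4,S5,S6,S7,S9,S11}. Unreachable: {S8,S10,S12} — drop them.
P0 = {S1,S2,S3,S4,S5,S6,S9,S11} | {S0,S7}.
Split {S1,S2,S3,S4,S5,S6,S9,S11} by δ(·,0) → {S1,S3,S4,S6,S9,S11} and {S2,S5}.
Split {S1,S3,S4,S6,S9,S11} by δ(·,0) → {S1,S3,S9,S11} and {S4,S6}.
Split {S1,S3,S9,S11} by δ(·,0) → {S1,S3} and {S9,S11}.
No further refinement is possible. Final partition (5 blocks): {S1,S3} | {S0,S7} | {S2,S5} | {S4,S6} | {S9,S11}.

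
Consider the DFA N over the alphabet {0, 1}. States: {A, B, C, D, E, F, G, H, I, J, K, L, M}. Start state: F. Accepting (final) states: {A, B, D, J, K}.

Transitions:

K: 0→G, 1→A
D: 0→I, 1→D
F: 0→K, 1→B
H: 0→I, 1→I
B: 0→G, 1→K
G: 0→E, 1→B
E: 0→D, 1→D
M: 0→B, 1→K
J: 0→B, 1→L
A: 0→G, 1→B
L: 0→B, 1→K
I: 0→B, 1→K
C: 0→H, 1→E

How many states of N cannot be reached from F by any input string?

Starting at F and following transitions, the reachable set is {A, B, D, E, F, G, I, K}. That leaves C, H, J, L, M unreachable — 5 in total.

5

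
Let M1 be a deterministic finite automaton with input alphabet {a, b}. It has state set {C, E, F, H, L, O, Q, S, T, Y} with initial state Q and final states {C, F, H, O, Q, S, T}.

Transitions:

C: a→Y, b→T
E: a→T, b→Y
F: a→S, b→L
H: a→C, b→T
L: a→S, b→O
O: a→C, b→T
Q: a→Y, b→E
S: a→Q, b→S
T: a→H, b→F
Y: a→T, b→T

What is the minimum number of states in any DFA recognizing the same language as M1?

Every state is reachable, so we keep all 10.
Initial partition by acceptance: {C,F,H,O,Q,S,T} | {E,L,Y}.
Refine {C,F,H,O,Q,S,T} on symbol a: members go to different blocks, giving {F,H,O,S,T} and {C,Q}.
Split {F,H,O,S,T} by δ(·,a) → {H,O,S} and {F,T}.
Split {H,O,S} by δ(·,b) → {H,O} and {S}.
Refine {E,L,Y} on symbol a: members go to different blocks, giving {E,Y} and {L}.
Split {E,Y} by δ(·,b) → {E} and {Y}.
Split {C,Q} by δ(·,b) → {Q} and {C}.
Split {F,T} by δ(·,a) → {F} and {T}.
No further refinement is possible. Final partition (9 blocks): {H,O} | {E} | {Q} | {F} | {S} | {L} | {Y} | {C} | {T}.

9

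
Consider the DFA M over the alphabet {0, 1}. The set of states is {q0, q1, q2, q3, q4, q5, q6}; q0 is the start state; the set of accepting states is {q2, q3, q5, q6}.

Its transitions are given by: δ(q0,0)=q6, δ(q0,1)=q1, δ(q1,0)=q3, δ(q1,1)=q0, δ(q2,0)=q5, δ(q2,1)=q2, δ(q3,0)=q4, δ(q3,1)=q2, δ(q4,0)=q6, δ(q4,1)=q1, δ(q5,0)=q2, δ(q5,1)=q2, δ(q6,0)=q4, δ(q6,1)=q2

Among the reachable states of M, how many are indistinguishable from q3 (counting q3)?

2

Every state is reachable, so we keep all 7.
P0 = {q2,q3,q5,q6} | {q0,q1,q4}.
Split {q2,q3,q5,q6} by δ(·,0) → {q2,q5} and {q3,q6}.
The partition is now stable with 3 blocks: {q2,q5} | {q0,q1,q4} | {q3,q6}.
State q3 belongs to the block {q3,q6}, which has 2 states.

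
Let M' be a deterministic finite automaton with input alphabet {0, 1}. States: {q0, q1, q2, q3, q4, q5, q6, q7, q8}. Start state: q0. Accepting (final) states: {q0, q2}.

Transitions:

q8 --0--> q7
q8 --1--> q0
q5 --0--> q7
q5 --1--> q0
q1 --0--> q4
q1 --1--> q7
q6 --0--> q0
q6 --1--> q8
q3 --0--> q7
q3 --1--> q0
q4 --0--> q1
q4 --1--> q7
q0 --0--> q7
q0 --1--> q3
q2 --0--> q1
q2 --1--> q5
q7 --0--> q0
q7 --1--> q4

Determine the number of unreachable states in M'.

4

No path from q0 leads to q2, q5, q6, q8; the other 5 states are all reachable.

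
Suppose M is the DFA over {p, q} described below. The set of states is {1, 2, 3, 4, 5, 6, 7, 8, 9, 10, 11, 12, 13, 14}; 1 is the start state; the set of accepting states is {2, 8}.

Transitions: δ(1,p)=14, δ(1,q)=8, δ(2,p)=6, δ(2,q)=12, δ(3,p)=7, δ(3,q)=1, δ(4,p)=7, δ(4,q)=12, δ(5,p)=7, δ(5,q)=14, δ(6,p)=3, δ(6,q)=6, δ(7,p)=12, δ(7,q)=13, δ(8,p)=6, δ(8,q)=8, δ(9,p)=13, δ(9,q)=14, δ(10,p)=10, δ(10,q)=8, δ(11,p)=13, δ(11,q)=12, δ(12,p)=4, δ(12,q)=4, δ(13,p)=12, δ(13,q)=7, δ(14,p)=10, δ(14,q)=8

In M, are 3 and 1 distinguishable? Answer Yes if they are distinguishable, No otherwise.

States {2,5,9,11} cannot be reached from the start state, so discard them.
P0 = {8} | {1,3,4,6,7,10,12,13,14}.
Refine {1,3,4,6,7,10,12,13,14} on symbol q: members go to different blocks, giving {3,4,6,7,12,13} and {1,10,14}.
Split {3,4,6,7,12,13} by δ(·,q) → {4,6,7,12,13} and {3}.
Split {4,6,7,12,13} by δ(·,p) → {4,7,12,13} and {6}.
No further refinement is possible. Final partition (5 blocks): {8} | {4,7,12,13} | {1,10,14} | {3} | {6}.
3 and 1 end up in different blocks, so they are distinguishable. For instance, the string 'q' is accepted from only 1.

Yes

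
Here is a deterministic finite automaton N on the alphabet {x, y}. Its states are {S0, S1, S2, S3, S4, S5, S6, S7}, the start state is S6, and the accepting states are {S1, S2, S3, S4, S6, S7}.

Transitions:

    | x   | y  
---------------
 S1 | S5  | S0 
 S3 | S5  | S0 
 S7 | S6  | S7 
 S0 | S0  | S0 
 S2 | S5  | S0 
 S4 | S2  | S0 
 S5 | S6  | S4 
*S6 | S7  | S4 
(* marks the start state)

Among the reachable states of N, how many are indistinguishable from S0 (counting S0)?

First remove the unreachable states {S1,S3}; 6 states remain.
Start with accepting vs non-accepting: {S2,S4,S6,S7} | {S0,S5}.
Split {S2,S4,S6,S7} by δ(·,x) → {S4,S6,S7} and {S2}.
On input x, block {S4,S6,S7} splits into {S6,S7} and {S4}.
Split {S6,S7} by δ(·,y) → {S6} and {S7}.
Refine {S0,S5} on symbol x: members go to different blocks, giving {S0} and {S5}.
The partition is now stable with 6 blocks: {S6} | {S0} | {S2} | {S4} | {S7} | {S5}.
The equivalence class containing S0 is {S0}, of size 1.

1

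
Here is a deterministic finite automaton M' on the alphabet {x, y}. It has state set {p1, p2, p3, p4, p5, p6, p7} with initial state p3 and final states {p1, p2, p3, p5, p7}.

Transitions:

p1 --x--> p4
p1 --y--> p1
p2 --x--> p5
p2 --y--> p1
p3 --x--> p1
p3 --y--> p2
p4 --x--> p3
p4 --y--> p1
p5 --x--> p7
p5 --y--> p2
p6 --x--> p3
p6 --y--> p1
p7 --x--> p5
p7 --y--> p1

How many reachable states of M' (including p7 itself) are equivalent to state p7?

2

First remove the unreachable states {p6}; 6 states remain.
P0 = {p1,p2,p3,p5,p7} | {p4}.
On input x, block {p1,p2,p3,p5,p7} splits into {p2,p3,p5,p7} and {p1}.
Refine {p2,p3,p5,p7} on symbol x: members go to different blocks, giving {p2,p5,p7} and {p3}.
On input y, block {p2,p5,p7} splits into {p2,p7} and {p5}.
No further refinement is possible. Final partition (5 blocks): {p2,p7} | {p4} | {p1} | {p3} | {p5}.
State p7 belongs to the block {p2,p7}, which has 2 states.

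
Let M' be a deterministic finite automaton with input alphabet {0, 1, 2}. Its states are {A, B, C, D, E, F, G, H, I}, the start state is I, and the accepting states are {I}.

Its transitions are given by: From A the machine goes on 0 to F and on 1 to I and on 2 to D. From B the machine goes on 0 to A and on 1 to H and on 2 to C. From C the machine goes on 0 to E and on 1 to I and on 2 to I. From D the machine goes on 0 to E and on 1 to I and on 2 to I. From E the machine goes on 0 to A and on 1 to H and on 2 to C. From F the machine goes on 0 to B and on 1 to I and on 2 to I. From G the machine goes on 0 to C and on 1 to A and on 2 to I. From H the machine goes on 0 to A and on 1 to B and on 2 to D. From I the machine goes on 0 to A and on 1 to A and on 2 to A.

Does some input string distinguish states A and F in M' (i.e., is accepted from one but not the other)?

States {G} cannot be reached from the start state, so discard them.
Start with accepting vs non-accepting: {I} | {A,B,C,D,E,F,H}.
Refine {A,B,C,D,E,F,H} on symbol 1: members go to different blocks, giving {A,C,D,F} and {B,E,H}.
On input 0, block {A,C,D,F} splits into {C,D,F} and {A}.
The partition is now stable with 4 blocks: {I} | {C,D,F} | {B,E,H} | {A}.
A and F end up in different blocks, so they are distinguishable. For instance, the string '2' is accepted from only F.

Yes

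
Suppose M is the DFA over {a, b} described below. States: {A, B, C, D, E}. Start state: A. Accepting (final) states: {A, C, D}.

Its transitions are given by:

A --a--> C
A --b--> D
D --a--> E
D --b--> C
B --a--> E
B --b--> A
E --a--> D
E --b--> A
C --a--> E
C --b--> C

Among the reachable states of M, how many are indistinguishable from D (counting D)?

First remove the unreachable states {B}; 4 states remain.
Initial partition by acceptance: {A,C,D} | {E}.
Refine {A,C,D} on symbol a: members go to different blocks, giving {C,D} and {A}.
No further refinement is possible. Final partition (3 blocks): {C,D} | {E} | {A}.
The equivalence class containing D is {C,D}, of size 2.

2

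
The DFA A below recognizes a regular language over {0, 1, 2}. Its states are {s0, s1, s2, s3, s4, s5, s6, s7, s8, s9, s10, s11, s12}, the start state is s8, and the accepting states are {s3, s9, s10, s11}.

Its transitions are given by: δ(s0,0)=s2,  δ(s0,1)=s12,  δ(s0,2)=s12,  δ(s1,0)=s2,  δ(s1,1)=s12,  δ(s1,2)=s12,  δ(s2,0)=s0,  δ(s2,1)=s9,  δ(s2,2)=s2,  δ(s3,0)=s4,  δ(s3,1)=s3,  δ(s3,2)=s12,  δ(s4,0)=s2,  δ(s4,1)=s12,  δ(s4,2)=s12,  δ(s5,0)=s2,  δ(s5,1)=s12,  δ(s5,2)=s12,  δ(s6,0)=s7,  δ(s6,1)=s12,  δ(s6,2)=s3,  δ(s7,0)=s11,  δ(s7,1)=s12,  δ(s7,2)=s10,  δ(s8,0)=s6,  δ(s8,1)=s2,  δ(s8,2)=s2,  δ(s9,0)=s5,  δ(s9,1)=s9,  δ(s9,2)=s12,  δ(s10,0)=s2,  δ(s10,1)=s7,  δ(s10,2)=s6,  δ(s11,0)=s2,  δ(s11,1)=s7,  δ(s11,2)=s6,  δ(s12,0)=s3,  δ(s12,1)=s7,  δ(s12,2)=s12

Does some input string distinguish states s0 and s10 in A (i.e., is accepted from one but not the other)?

Yes

Reachable states from the start: {s0,s2,s3,s4,s5,s6,s7,s8,s9,s10,s11,s12}. Unreachable: {s1} — drop them.
Start with accepting vs non-accepting: {s3,s9,s10,s11} | {s0,s2,s4,s5,s6,s7,s8,s12}.
Refine {s3,s9,s10,s11} on symbol 1: members go to different blocks, giving {s3,s9} and {s10,s11}.
Refine {s0,s2,s4,s5,s6,s7,s8,s12} on symbol 0: members go to different blocks, giving {s0,s2,s4,s5,s6,s8} and {s7} and {s12}.
Refine {s0,s2,s4,s5,s6,s8} on symbol 0: members go to different blocks, giving {s0,s2,s4,s5,s8} and {s6}.
Split {s0,s2,s4,s5,s8} by δ(·,0) → {s0,s2,s4,s5} and {s8}.
On input 1, block {s0,s2,s4,s5} splits into {s0,s4,s5} and {s2}.
No further refinement is possible. Final partition (8 blocks): {s3,s9} | {s0,s4,s5} | {s10,s11} | {s7} | {s12} | {s6} | {s8} | {s2}.
s0 and s10 end up in different blocks, so they are distinguishable. For instance, the string 'ε' is accepted from only s10.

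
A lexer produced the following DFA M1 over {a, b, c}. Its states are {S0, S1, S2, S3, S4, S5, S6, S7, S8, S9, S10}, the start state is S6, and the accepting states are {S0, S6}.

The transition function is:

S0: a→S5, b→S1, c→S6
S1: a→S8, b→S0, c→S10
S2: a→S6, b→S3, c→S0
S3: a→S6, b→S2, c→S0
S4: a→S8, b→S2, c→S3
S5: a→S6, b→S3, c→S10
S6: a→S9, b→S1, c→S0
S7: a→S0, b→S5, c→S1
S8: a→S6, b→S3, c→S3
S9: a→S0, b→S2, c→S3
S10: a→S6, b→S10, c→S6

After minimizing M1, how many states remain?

4

States {S4,S7} cannot be reached from the start state, so discard them.
Start with accepting vs non-accepting: {S0,S6} | {S1,S2,S3,S5,S8,S9,S10}.
Refine {S1,S2,S3,S5,S8,S9,S10} on symbol a: members go to different blocks, giving {S2,S3,S5,S8,S9,S10} and {S1}.
Refine {S2,S3,S5,S8,S9,S10} on symbol c: members go to different blocks, giving {S2,S3,S10} and {S5,S8,S9}.
Stable partition: {S0,S6} | {S2,S3,S10} | {S1} | {S5,S8,S9} — 4 equivalence classes.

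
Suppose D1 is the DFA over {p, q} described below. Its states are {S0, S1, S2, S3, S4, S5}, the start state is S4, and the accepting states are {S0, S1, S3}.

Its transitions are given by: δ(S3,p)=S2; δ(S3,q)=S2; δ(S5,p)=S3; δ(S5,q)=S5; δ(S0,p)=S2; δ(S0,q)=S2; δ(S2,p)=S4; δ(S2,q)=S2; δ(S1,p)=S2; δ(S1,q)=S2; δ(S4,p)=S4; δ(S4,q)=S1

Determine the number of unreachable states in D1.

BFS from S4 reaches {S1, S2, S4}; the 3 state(s) S0, S3, S5 are never visited.

3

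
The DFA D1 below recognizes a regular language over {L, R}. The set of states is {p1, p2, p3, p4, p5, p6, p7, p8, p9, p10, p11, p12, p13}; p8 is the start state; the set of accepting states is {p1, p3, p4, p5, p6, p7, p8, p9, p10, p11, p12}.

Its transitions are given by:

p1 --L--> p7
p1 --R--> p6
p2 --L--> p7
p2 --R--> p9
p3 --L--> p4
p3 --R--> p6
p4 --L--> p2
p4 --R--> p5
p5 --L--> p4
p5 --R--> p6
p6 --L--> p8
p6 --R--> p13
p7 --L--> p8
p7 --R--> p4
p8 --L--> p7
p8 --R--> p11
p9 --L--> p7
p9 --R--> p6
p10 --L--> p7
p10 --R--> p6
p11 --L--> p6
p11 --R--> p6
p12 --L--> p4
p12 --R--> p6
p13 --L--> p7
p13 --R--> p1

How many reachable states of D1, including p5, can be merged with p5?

States {p3,p10,p12} cannot be reached from the start state, so discard them.
P0 = {p1,p4,p5,p6,p7,p8,p9,p11} | {p2,p13}.
Refine {p1,p4,p5,p6,p7,p8,p9,p11} on symbol L: members go to different blocks, giving {p1,p5,p6,p7,p8,p9,p11} and {p4}.
On input L, block {p1,p5,p6,p7,p8,p9,p11} splits into {p1,p6,p7,p8,p9,p11} and {p5}.
Split {p1,p6,p7,p8,p9,p11} by δ(·,R) → {p1,p8,p9,p11} and {p6} and {p7}.
Split {p1,p8,p9,p11} by δ(·,L) → {p1,p8,p9} and {p11}.
Split {p1,p8,p9} by δ(·,R) → {p1,p9} and {p8}.
Stable partition: {p1,p9} | {p2,p13} | {p4} | {p5} | {p6} | {p7} | {p11} | {p8} — 8 equivalence classes.
The equivalence class containing p5 is {p5}, of size 1.

1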